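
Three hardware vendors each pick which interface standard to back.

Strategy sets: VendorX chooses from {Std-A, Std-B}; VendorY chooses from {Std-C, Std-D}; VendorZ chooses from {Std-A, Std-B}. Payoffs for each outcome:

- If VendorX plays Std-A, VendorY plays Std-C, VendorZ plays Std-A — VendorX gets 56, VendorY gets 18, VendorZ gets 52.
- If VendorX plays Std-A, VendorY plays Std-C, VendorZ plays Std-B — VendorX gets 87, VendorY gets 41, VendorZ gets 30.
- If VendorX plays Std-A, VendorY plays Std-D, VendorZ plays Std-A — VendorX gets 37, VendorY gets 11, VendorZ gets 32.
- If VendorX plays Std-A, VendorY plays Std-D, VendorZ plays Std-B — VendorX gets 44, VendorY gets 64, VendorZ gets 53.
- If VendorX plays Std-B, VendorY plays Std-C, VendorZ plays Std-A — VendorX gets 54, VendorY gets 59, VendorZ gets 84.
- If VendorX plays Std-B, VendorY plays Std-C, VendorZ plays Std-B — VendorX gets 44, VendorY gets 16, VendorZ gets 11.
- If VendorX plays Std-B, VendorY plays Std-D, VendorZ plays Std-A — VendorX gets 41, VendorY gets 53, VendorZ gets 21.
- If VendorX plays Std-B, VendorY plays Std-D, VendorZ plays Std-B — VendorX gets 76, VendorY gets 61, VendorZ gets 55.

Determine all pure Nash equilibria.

(Std-A, Std-C, Std-A): VendorX gets 56, best alternative 54; VendorY gets 18, best alternative 11; VendorZ gets 52, best alternative 30. No profitable deviation — NE.
(Std-A, Std-C, Std-B): VendorY can switch to Std-D (41 → 64). Not NE.
(Std-A, Std-D, Std-A): VendorX can switch to Std-B (37 → 41). Not NE.
(Std-A, Std-D, Std-B): VendorX can switch to Std-B (44 → 76). Not NE.
(Std-B, Std-C, Std-A): VendorX can switch to Std-A (54 → 56). Not NE.
(Std-B, Std-C, Std-B): VendorX can switch to Std-A (44 → 87). Not NE.
(Std-B, Std-D, Std-A): VendorY can switch to Std-C (53 → 59). Not NE.
(Std-B, Std-D, Std-B): VendorX gets 76, best alternative 44; VendorY gets 61, best alternative 16; VendorZ gets 55, best alternative 21. No profitable deviation — NE.

(Std-A, Std-C, Std-A) and (Std-B, Std-D, Std-B)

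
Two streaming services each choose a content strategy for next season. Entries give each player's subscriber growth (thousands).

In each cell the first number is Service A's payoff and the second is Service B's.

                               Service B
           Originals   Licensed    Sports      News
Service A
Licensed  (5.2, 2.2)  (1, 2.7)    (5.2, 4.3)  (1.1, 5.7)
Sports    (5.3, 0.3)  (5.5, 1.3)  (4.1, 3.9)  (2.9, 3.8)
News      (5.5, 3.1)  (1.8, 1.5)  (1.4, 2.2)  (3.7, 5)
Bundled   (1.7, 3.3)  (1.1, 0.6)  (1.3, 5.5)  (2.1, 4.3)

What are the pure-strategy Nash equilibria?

Check each profile: it is a Nash equilibrium iff no player can strictly gain by switching unilaterally.
(Licensed, Originals): Service A can switch to Sports (5.2 → 5.3). Not NE.
(Licensed, Licensed): Service A can switch to Sports (1 → 5.5). Not NE.
(Licensed, Sports): Service B can switch to News (4.3 → 5.7). Not NE.
(Licensed, News): Service A can switch to Sports (1.1 → 2.9). Not NE.
(Sports, Originals): Service A can switch to News (5.3 → 5.5). Not NE.
(Sports, Licensed): Service B can switch to Sports (1.3 → 3.9). Not NE.
(Sports, Sports): Service A can switch to Licensed (4.1 → 5.2). Not NE.
(Sports, News): Service A can switch to News (2.9 → 3.7). Not NE.
(News, Originals): Service B can switch to News (3.1 → 5). Not NE.
(News, Licensed): Service A can switch to Sports (1.8 → 5.5). Not NE.
(News, Sports): Service A can switch to Licensed (1.4 → 5.2). Not NE.
(News, News): Service A gets 3.7, best alternative 2.9; Service B gets 5, best alternative 3.1. No profitable deviation — NE.
(Bundled, Originals): Service A can switch to Licensed (1.7 → 5.2). Not NE.
(The remaining 3 profiles each have a profitable deviation by the same check.)

(News, News)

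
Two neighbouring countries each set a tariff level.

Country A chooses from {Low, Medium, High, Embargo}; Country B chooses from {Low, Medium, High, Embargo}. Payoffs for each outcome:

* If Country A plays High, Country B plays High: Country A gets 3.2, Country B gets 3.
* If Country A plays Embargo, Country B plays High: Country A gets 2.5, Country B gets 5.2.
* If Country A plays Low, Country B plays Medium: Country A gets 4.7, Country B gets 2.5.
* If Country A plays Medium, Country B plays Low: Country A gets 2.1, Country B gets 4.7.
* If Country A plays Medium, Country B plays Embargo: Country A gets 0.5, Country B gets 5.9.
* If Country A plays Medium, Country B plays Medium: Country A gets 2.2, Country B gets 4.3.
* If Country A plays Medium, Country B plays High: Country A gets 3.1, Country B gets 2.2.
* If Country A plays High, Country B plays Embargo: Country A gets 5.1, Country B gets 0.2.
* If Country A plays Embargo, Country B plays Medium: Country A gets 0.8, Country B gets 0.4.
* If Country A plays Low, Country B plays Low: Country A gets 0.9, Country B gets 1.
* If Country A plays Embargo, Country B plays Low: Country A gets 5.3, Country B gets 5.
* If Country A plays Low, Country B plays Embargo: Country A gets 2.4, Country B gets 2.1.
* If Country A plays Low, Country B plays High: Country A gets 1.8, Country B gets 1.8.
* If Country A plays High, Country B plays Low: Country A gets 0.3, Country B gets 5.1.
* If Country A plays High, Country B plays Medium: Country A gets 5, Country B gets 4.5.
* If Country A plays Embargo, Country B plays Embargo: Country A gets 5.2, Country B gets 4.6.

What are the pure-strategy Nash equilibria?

(Low, Low): Country A can switch to Medium (0.9 → 2.1). Not NE.
(Low, Medium): Country A can switch to High (4.7 → 5). Not NE.
(Low, High): Country A can switch to Medium (1.8 → 3.1). Not NE.
(Low, Embargo): Country A can switch to High (2.4 → 5.1). Not NE.
(Medium, Low): Country A can switch to Embargo (2.1 → 5.3). Not NE.
(Medium, Medium): Country A can switch to Low (2.2 → 4.7). Not NE.
(Medium, High): Country A can switch to High (3.1 → 3.2). Not NE.
(Medium, Embargo): Country A can switch to Low (0.5 → 2.4). Not NE.
(The remaining 8 profiles each have a profitable deviation by the same check.)

none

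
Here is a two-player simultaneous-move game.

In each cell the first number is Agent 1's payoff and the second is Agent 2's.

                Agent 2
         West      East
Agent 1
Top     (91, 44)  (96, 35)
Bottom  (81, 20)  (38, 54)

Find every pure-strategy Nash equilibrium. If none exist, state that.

Agent 1 against West: payoffs 91, 81 → best response Top.
Agent 1 against East: payoffs 96, 38 → best response Top.
Agent 2 against Top: payoffs 44, 35 → best response West.
Agent 2 against Bottom: payoffs 20, 54 → best response East.
Mutual best responses: (Top, West).

Pure NE: (Top, West)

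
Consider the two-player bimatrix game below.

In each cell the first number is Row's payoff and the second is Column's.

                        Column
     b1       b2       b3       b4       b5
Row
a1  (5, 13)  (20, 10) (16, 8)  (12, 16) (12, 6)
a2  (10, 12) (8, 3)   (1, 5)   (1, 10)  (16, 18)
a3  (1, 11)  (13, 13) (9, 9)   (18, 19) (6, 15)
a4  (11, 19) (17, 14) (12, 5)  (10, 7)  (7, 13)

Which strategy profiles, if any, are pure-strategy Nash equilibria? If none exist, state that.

The pure Nash equilibria are (a2, b5); (a3, b4); (a4, b1).

(a1, b1): Row can switch to a2 (5 → 10). Not NE.
(a1, b2): Column can switch to b1 (10 → 13). Not NE.
(a1, b3): Column can switch to b1 (8 → 13). Not NE.
(a1, b4): Row can switch to a3 (12 → 18). Not NE.
(a1, b5): Row can switch to a2 (12 → 16). Not NE.
(a2, b1): Row can switch to a4 (10 → 11). Not NE.
(a2, b2): Row can switch to a1 (8 → 20). Not NE.
(a2, b3): Row can switch to a1 (1 → 16). Not NE.
(a2, b4): Row can switch to a1 (1 → 12). Not NE.
(a2, b5): Row gets 16, best alternative 12; Column gets 18, best alternative 12. No profitable deviation — NE.
(a3, b1): Row can switch to a1 (1 → 5). Not NE.
(a3, b4): Row gets 18, best alternative 12; Column gets 19, best alternative 15. No profitable deviation — NE.
(a4, b1): Row gets 11, best alternative 10; Column gets 19, best alternative 14. No profitable deviation — NE.
(The remaining 7 profiles each have a profitable deviation by the same check.)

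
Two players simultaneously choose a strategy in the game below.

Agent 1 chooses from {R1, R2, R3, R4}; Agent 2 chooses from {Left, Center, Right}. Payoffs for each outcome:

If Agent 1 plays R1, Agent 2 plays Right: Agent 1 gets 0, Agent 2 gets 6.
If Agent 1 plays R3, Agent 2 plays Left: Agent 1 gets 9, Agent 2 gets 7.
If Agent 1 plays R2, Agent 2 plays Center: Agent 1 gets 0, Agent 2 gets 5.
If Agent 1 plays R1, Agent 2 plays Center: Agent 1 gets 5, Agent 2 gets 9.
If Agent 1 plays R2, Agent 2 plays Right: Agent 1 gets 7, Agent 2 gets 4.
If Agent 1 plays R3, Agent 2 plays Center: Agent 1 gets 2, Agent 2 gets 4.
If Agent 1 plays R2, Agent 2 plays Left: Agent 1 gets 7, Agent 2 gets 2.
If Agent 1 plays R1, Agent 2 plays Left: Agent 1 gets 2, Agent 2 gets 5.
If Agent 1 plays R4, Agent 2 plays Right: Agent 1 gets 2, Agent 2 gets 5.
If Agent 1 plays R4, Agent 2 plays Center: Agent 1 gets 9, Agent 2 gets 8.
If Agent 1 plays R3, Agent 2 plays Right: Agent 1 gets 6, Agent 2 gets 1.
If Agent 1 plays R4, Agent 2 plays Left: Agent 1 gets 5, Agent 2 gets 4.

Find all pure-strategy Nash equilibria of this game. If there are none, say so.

The pure Nash equilibria are (R3, Left); (R4, Center).

Mark each player's best response to every combination of opponents' strategies; a profile where every player is best-responding is a pure Nash equilibrium.
Agent 1 against Left: payoffs 2, 7, 9, 5 → best response R3.
Agent 1 against Center: payoffs 5, 0, 2, 9 → best response R4.
Agent 1 against Right: payoffs 0, 7, 6, 2 → best response R2.
Agent 2 against R1: payoffs 5, 9, 6 → best response Center.
Agent 2 against R2: payoffs 2, 5, 4 → best response Center.
Agent 2 against R3: payoffs 7, 4, 1 → best response Left.
Agent 2 against R4: payoffs 4, 8, 5 → best response Center.
Mutual best responses: (R3, Left); (R4, Center).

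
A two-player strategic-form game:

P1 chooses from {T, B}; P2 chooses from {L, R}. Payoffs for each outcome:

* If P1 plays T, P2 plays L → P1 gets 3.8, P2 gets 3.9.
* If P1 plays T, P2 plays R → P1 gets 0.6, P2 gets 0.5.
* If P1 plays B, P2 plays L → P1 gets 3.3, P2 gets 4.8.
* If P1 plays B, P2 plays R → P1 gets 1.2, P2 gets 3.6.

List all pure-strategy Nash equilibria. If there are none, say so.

For each strategy profile, look for a profitable unilateral deviation.
(T, L): P1 gets 3.8, best alternative 3.3; P2 gets 3.9, best alternative 0.5. No profitable deviation — NE.
(T, R): P1 can switch to B (0.6 → 1.2). Not NE.
(B, L): P1 can switch to T (3.3 → 3.8). Not NE.
(B, R): P2 can switch to L (3.6 → 4.8). Not NE.

The unique pure-strategy Nash equilibrium is (T, L).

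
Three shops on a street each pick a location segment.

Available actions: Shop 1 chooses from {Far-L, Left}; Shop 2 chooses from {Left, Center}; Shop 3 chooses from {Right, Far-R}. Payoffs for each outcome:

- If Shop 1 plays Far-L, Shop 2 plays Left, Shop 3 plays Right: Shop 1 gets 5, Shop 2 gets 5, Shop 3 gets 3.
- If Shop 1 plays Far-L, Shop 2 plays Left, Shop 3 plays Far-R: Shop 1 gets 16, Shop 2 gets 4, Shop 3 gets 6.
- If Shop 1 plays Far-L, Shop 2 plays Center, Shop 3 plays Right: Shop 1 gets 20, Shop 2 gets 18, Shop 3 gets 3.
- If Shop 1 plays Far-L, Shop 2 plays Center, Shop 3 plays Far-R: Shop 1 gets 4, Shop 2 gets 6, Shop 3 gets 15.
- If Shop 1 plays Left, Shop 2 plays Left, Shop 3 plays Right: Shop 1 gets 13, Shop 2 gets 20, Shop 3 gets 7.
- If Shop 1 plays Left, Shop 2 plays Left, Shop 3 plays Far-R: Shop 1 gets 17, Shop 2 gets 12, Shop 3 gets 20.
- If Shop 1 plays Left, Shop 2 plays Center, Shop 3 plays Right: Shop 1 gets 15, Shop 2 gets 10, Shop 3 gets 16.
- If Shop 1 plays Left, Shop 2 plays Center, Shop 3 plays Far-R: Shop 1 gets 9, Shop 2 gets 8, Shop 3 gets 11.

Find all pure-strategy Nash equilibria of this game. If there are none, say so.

Pure NE: (Left, Left, Far-R)

Check each profile: it is a Nash equilibrium iff no player can strictly gain by switching unilaterally.
(Far-L, Left, Right): Shop 1 can switch to Left (5 → 13). Not NE.
(Far-L, Left, Far-R): Shop 1 can switch to Left (16 → 17). Not NE.
(Far-L, Center, Right): Shop 3 can switch to Far-R (3 → 15). Not NE.
(Far-L, Center, Far-R): Shop 1 can switch to Left (4 → 9). Not NE.
(Left, Left, Right): Shop 3 can switch to Far-R (7 → 20). Not NE.
(Left, Left, Far-R): Shop 1 gets 17, best alternative 16; Shop 2 gets 12, best alternative 8; Shop 3 gets 20, best alternative 7. No profitable deviation — NE.
(Left, Center, Right): Shop 1 can switch to Far-L (15 → 20). Not NE.
(Left, Center, Far-R): Shop 2 can switch to Left (8 → 12). Not NE.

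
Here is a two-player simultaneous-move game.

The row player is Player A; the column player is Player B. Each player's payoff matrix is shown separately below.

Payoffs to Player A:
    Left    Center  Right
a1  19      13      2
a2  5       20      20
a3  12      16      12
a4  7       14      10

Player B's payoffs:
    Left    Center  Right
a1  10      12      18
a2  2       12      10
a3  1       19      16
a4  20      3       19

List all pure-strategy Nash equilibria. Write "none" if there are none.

(a1, Left): Player B can switch to Center (10 → 12). Not NE.
(a1, Center): Player A can switch to a2 (13 → 20). Not NE.
(a1, Right): Player A can switch to a2 (2 → 20). Not NE.
(a2, Left): Player A can switch to a1 (5 → 19). Not NE.
(a2, Center): Player A gets 20, best alternative 16; Player B gets 12, best alternative 10. No profitable deviation — NE.
(a2, Right): Player B can switch to Center (10 → 12). Not NE.
(a3, Left): Player A can switch to a1 (12 → 19). Not NE.
(a3, Center): Player A can switch to a2 (16 → 20). Not NE.
(a3, Right): Player A can switch to a2 (12 → 20). Not NE.
(a4, Left): Player A can switch to a1 (7 → 19). Not NE.
(a4, Center): Player A can switch to a2 (14 → 20). Not NE.
(a4, Right): Player A can switch to a2 (10 → 20). Not NE.

The unique pure-strategy Nash equilibrium is (a2, Center).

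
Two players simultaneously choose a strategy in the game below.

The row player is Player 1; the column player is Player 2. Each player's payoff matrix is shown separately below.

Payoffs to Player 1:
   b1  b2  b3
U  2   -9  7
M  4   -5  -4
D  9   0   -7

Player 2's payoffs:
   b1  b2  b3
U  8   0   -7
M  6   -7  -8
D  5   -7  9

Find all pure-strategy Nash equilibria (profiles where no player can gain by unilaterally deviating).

Check each profile: it is a Nash equilibrium iff no player can strictly gain by switching unilaterally.
(U, b1): Player 1 can switch to M (2 → 4). Not NE.
(U, b2): Player 1 can switch to M (-9 → -5). Not NE.
(U, b3): Player 2 can switch to b1 (-7 → 8). Not NE.
(M, b1): Player 1 can switch to D (4 → 9). Not NE.
(M, b2): Player 1 can switch to D (-5 → 0). Not NE.
(M, b3): Player 1 can switch to U (-4 → 7). Not NE.
(D, b1): Player 2 can switch to b3 (5 → 9). Not NE.
(D, b2): Player 2 can switch to b1 (-7 → 5). Not NE.
(D, b3): Player 1 can switch to U (-7 → 7). Not NE.

There is no pure-strategy Nash equilibrium.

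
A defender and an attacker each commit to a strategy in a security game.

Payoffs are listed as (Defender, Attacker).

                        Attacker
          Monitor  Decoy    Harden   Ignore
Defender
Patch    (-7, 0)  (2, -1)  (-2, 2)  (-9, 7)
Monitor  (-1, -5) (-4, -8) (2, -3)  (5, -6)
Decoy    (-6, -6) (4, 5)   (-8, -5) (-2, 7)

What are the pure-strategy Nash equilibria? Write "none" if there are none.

(Monitor, Harden)

(Patch, Monitor): Defender can switch to Monitor (-7 → -1). Not NE.
(Patch, Decoy): Defender can switch to Decoy (2 → 4). Not NE.
(Patch, Harden): Defender can switch to Monitor (-2 → 2). Not NE.
(Patch, Ignore): Defender can switch to Monitor (-9 → 5). Not NE.
(Monitor, Monitor): Attacker can switch to Harden (-5 → -3). Not NE.
(Monitor, Decoy): Defender can switch to Patch (-4 → 2). Not NE.
(Monitor, Harden): Defender gets 2, best alternative -2; Attacker gets -3, best alternative -5. No profitable deviation — NE.
(Monitor, Ignore): Attacker can switch to Monitor (-6 → -5). Not NE.
(Decoy, Monitor): Defender can switch to Monitor (-6 → -1). Not NE.
(Decoy, Decoy): Attacker can switch to Ignore (5 → 7). Not NE.
(Decoy, Harden): Defender can switch to Patch (-8 → -2). Not NE.
(Decoy, Ignore): Defender can switch to Monitor (-2 → 5). Not NE.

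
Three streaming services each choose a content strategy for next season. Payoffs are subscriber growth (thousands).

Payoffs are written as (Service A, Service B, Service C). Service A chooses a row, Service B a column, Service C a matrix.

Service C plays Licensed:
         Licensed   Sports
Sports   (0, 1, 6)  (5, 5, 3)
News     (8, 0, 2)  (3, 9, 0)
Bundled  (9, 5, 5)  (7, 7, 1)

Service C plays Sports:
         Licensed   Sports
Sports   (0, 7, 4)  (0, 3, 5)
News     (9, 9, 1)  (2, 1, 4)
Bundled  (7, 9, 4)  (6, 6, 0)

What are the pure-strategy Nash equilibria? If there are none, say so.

(Bundled, Sports, Licensed)

(Sports, Licensed, Licensed): Service A can switch to News (0 → 8). Not NE.
(Sports, Licensed, Sports): Service A can switch to News (0 → 9). Not NE.
(Sports, Sports, Licensed): Service A can switch to Bundled (5 → 7). Not NE.
(Sports, Sports, Sports): Service A can switch to News (0 → 2). Not NE.
(News, Licensed, Licensed): Service A can switch to Bundled (8 → 9). Not NE.
(News, Licensed, Sports): Service C can switch to Licensed (1 → 2). Not NE.
(News, Sports, Licensed): Service A can switch to Sports (3 → 5). Not NE.
(News, Sports, Sports): Service A can switch to Bundled (2 → 6). Not NE.
(Bundled, Sports, Licensed): Service A gets 7, best alternative 5; Service B gets 7, best alternative 5; Service C gets 1, best alternative 0. No profitable deviation — NE.
(The remaining 3 profiles each have a profitable deviation by the same check.)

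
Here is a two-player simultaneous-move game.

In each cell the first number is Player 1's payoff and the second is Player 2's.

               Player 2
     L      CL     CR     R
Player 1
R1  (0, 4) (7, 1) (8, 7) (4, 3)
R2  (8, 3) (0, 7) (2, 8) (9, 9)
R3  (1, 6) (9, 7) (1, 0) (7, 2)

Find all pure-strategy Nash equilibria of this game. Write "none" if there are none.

Check each profile: it is a Nash equilibrium iff no player can strictly gain by switching unilaterally.
(R1, L): Player 1 can switch to R2 (0 → 8). Not NE.
(R1, CL): Player 1 can switch to R3 (7 → 9). Not NE.
(R1, CR): Player 1 gets 8, best alternative 2; Player 2 gets 7, best alternative 4. No profitable deviation — NE.
(R1, R): Player 1 can switch to R2 (4 → 9). Not NE.
(R2, L): Player 2 can switch to CL (3 → 7). Not NE.
(R2, CL): Player 1 can switch to R1 (0 → 7). Not NE.
(R2, CR): Player 1 can switch to R1 (2 → 8). Not NE.
(R2, R): Player 1 gets 9, best alternative 7; Player 2 gets 9, best alternative 8. No profitable deviation — NE.
(R3, L): Player 1 can switch to R2 (1 → 8). Not NE.
(R3, CL): Player 1 gets 9, best alternative 7; Player 2 gets 7, best alternative 6. No profitable deviation — NE.
(R3, CR): Player 1 can switch to R1 (1 → 8). Not NE.
(R3, R): Player 1 can switch to R2 (7 → 9). Not NE.

The pure Nash equilibria are (R1, CR), (R2, R), (R3, CL).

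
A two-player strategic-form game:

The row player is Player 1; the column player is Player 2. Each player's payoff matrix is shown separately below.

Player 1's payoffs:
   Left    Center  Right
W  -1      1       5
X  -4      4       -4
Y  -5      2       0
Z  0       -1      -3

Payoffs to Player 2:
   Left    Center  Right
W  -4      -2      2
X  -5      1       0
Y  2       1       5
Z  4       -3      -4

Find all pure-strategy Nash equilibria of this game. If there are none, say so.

The pure Nash equilibria are (W, Right), (X, Center), (Z, Left).

Player 1 against Left: payoffs -1, -4, -5, 0 → best response Z.
Player 1 against Center: payoffs 1, 4, 2, -1 → best response X.
Player 1 against Right: payoffs 5, -4, 0, -3 → best response W.
Player 2 against W: payoffs -4, -2, 2 → best response Right.
Player 2 against X: payoffs -5, 1, 0 → best response Center.
Player 2 against Y: payoffs 2, 1, 5 → best response Right.
Player 2 against Z: payoffs 4, -3, -4 → best response Left.
Mutual best responses: (W, Right); (X, Center); (Z, Left).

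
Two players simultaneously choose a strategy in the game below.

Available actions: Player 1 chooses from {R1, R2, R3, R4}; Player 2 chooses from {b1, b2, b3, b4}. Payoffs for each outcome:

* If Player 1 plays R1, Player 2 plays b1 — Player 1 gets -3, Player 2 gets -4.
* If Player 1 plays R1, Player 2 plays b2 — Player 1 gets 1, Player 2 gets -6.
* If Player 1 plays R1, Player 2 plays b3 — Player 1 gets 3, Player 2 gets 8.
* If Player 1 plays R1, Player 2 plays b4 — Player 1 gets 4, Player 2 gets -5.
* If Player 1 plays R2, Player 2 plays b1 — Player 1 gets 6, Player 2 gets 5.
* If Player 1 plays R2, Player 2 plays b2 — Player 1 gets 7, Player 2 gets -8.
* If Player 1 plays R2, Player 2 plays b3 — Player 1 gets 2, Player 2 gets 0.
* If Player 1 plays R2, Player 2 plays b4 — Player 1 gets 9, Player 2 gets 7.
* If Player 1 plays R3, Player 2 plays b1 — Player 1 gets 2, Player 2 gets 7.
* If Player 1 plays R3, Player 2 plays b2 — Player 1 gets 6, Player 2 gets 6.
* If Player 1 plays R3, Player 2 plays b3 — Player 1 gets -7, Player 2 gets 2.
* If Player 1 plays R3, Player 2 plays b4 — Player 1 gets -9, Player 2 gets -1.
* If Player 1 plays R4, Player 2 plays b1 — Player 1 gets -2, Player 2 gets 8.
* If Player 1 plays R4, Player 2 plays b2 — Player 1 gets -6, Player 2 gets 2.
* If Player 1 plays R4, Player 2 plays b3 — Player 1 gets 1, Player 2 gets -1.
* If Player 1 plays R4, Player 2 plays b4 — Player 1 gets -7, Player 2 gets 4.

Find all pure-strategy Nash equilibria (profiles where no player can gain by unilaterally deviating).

Check each profile: it is a Nash equilibrium iff no player can strictly gain by switching unilaterally.
(R1, b1): Player 1 can switch to R2 (-3 → 6). Not NE.
(R1, b2): Player 1 can switch to R2 (1 → 7). Not NE.
(R1, b3): Player 1 gets 3, best alternative 2; Player 2 gets 8, best alternative -4. No profitable deviation — NE.
(R1, b4): Player 1 can switch to R2 (4 → 9). Not NE.
(R2, b1): Player 2 can switch to b4 (5 → 7). Not NE.
(R2, b2): Player 2 can switch to b1 (-8 → 5). Not NE.
(R2, b3): Player 1 can switch to R1 (2 → 3). Not NE.
(R2, b4): Player 1 gets 9, best alternative 4; Player 2 gets 7, best alternative 5. No profitable deviation — NE.
(R3, b1): Player 1 can switch to R2 (2 → 6). Not NE.
(R3, b2): Player 1 can switch to R2 (6 → 7). Not NE.
(R3, b3): Player 1 can switch to R1 (-7 → 3). Not NE.
(R3, b4): Player 1 can switch to R1 (-9 → 4). Not NE.
(The remaining 4 profiles each have a profitable deviation by the same check.)

Pure-strategy Nash equilibria: (R1, b3), (R2, b4)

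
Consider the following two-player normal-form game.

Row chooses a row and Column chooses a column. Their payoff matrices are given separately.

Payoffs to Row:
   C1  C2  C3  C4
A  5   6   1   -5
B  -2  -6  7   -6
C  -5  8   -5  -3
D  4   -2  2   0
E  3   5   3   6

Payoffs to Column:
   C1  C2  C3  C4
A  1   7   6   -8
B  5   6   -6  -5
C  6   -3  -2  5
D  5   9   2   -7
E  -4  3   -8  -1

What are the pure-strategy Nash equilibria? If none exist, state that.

Mark each player's best response to every combination of opponents' strategies; a profile where every player is best-responding is a pure Nash equilibrium.
Row against C1: payoffs 5, -2, -5, 4, 3 → best response A.
Row against C2: payoffs 6, -6, 8, -2, 5 → best response C.
Row against C3: payoffs 1, 7, -5, 2, 3 → best response B.
Row against C4: payoffs -5, -6, -3, 0, 6 → best response E.
Column against A: payoffs 1, 7, 6, -8 → best response C2.
Column against B: payoffs 5, 6, -6, -5 → best response C2.
Column against C: payoffs 6, -3, -2, 5 → best response C1.
Column against D: payoffs 5, 9, 2, -7 → best response C2.
Column against E: payoffs -4, 3, -8, -1 → best response C2.
No profile is a mutual best response for all players.

This game has no pure Nash equilibrium.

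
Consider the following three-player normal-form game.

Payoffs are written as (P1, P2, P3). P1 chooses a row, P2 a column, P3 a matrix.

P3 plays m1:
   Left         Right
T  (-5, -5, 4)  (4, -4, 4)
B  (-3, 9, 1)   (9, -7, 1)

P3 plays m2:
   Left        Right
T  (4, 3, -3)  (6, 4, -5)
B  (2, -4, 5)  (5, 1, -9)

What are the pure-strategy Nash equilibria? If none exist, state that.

No pure-strategy Nash equilibrium.

(T, Left, m1): P1 can switch to B (-5 → -3). Not NE.
(T, Left, m2): P2 can switch to Right (3 → 4). Not NE.
(T, Right, m1): P1 can switch to B (4 → 9). Not NE.
(T, Right, m2): P3 can switch to m1 (-5 → 4). Not NE.
(B, Left, m1): P3 can switch to m2 (1 → 5). Not NE.
(B, Left, m2): P1 can switch to T (2 → 4). Not NE.
(B, Right, m1): P2 can switch to Left (-7 → 9). Not NE.
(B, Right, m2): P1 can switch to T (5 → 6). Not NE.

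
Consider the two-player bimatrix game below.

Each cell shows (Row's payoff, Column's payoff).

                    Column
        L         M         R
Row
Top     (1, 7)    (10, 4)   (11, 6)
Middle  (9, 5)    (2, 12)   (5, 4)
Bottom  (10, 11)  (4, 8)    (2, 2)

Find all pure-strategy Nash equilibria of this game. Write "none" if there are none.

(Bottom, L)

For each player, find the best response to each opponent profile; mutual best responses are the pure NE.
Row against L: payoffs 1, 9, 10 → best response Bottom.
Row against M: payoffs 10, 2, 4 → best response Top.
Row against R: payoffs 11, 5, 2 → best response Top.
Column against Top: payoffs 7, 4, 6 → best response L.
Column against Middle: payoffs 5, 12, 4 → best response M.
Column against Bottom: payoffs 11, 8, 2 → best response L.
Mutual best responses: (Bottom, L).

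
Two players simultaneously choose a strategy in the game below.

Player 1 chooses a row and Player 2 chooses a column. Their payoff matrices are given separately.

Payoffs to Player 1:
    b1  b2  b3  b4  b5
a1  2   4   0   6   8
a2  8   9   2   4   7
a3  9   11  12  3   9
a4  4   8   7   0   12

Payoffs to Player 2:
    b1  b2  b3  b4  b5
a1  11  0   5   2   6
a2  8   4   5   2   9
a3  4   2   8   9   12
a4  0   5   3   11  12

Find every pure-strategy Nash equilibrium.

(a1, b1): Player 1 can switch to a2 (2 → 8). Not NE.
(a1, b2): Player 1 can switch to a2 (4 → 9). Not NE.
(a1, b3): Player 1 can switch to a2 (0 → 2). Not NE.
(a1, b4): Player 2 can switch to b1 (2 → 11). Not NE.
(a1, b5): Player 1 can switch to a3 (8 → 9). Not NE.
(a2, b1): Player 1 can switch to a3 (8 → 9). Not NE.
(a2, b2): Player 1 can switch to a3 (9 → 11). Not NE.
(a2, b3): Player 1 can switch to a3 (2 → 12). Not NE.
(a2, b4): Player 1 can switch to a1 (4 → 6). Not NE.
(a2, b5): Player 1 can switch to a1 (7 → 8). Not NE.
(a3, b1): Player 2 can switch to b3 (4 → 8). Not NE.
(a3, b2): Player 2 can switch to b1 (2 → 4). Not NE.
(a4, b5): Player 1 gets 12, best alternative 9; Player 2 gets 12, best alternative 11. No profitable deviation — NE.
(The remaining 7 profiles each have a profitable deviation by the same check.)

(a4, b5)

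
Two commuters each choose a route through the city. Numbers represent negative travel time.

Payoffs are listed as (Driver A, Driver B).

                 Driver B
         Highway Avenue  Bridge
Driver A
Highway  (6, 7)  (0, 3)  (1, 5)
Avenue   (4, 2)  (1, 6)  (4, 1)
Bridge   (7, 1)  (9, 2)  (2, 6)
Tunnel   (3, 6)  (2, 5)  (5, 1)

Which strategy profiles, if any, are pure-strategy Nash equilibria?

(Highway, Highway): Driver A can switch to Bridge (6 → 7). Not NE.
(Highway, Avenue): Driver A can switch to Avenue (0 → 1). Not NE.
(Highway, Bridge): Driver A can switch to Avenue (1 → 4). Not NE.
(Avenue, Highway): Driver A can switch to Highway (4 → 6). Not NE.
(Avenue, Avenue): Driver A can switch to Bridge (1 → 9). Not NE.
(Avenue, Bridge): Driver A can switch to Tunnel (4 → 5). Not NE.
(Bridge, Highway): Driver B can switch to Avenue (1 → 2). Not NE.
(Bridge, Avenue): Driver B can switch to Bridge (2 → 6). Not NE.
(Bridge, Bridge): Driver A can switch to Avenue (2 → 4). Not NE.
(Tunnel, Highway): Driver A can switch to Highway (3 → 6). Not NE.
(The remaining 2 profiles each have a profitable deviation by the same check.)

This game has no pure Nash equilibrium.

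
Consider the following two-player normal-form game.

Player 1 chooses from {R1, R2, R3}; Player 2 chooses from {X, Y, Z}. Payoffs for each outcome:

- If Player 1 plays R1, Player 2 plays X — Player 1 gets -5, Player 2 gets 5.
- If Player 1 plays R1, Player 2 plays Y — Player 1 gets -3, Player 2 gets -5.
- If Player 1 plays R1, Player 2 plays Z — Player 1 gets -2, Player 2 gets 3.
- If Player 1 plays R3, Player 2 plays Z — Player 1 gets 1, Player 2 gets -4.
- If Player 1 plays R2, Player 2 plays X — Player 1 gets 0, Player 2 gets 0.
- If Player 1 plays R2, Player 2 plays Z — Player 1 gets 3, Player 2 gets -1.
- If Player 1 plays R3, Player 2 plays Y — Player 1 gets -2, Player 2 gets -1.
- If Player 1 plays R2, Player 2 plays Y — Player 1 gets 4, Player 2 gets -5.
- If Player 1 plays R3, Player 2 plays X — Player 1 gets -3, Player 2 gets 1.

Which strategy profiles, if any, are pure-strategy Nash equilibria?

(R2, X)

(R1, X): Player 1 can switch to R2 (-5 → 0). Not NE.
(R1, Y): Player 1 can switch to R2 (-3 → 4). Not NE.
(R1, Z): Player 1 can switch to R2 (-2 → 3). Not NE.
(R2, X): Player 1 gets 0, best alternative -3; Player 2 gets 0, best alternative -1. No profitable deviation — NE.
(R2, Y): Player 2 can switch to X (-5 → 0). Not NE.
(R2, Z): Player 2 can switch to X (-1 → 0). Not NE.
(R3, X): Player 1 can switch to R2 (-3 → 0). Not NE.
(R3, Y): Player 1 can switch to R2 (-2 → 4). Not NE.
(R3, Z): Player 1 can switch to R2 (1 → 3). Not NE.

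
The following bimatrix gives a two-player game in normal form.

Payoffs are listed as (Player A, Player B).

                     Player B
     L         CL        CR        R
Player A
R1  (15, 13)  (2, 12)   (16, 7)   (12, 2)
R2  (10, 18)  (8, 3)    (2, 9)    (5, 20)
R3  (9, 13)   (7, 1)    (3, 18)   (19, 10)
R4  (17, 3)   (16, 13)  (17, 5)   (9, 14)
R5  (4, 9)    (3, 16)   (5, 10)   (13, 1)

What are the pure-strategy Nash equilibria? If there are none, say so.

This game has no pure Nash equilibrium.

Check each profile: it is a Nash equilibrium iff no player can strictly gain by switching unilaterally.
(R1, L): Player A can switch to R4 (15 → 17). Not NE.
(R1, CL): Player A can switch to R2 (2 → 8). Not NE.
(R1, CR): Player A can switch to R4 (16 → 17). Not NE.
(R1, R): Player A can switch to R3 (12 → 19). Not NE.
(R2, L): Player A can switch to R1 (10 → 15). Not NE.
(R2, CL): Player A can switch to R4 (8 → 16). Not NE.
(R2, CR): Player A can switch to R1 (2 → 16). Not NE.
(R2, R): Player A can switch to R1 (5 → 12). Not NE.
(The remaining 12 profiles each have a profitable deviation by the same check.)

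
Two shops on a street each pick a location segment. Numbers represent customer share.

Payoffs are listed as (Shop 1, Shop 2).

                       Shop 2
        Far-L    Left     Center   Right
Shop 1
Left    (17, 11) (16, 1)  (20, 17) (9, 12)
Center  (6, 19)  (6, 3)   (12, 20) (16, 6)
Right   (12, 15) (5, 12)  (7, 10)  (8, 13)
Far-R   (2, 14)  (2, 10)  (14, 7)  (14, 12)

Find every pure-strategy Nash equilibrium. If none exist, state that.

Check each profile: it is a Nash equilibrium iff no player can strictly gain by switching unilaterally.
(Left, Far-L): Shop 2 can switch to Center (11 → 17). Not NE.
(Left, Left): Shop 2 can switch to Far-L (1 → 11). Not NE.
(Left, Center): Shop 1 gets 20, best alternative 14; Shop 2 gets 17, best alternative 12. No profitable deviation — NE.
(Left, Right): Shop 1 can switch to Center (9 → 16). Not NE.
(Center, Far-L): Shop 1 can switch to Left (6 → 17). Not NE.
(Center, Left): Shop 1 can switch to Left (6 → 16). Not NE.
(Center, Center): Shop 1 can switch to Left (12 → 20). Not NE.
(Center, Right): Shop 2 can switch to Far-L (6 → 19). Not NE.
(Right, Far-L): Shop 1 can switch to Left (12 → 17). Not NE.
(Right, Left): Shop 1 can switch to Left (5 → 16). Not NE.
(Right, Center): Shop 1 can switch to Left (7 → 20). Not NE.
(Right, Right): Shop 1 can switch to Left (8 → 9). Not NE.
(Far-R, Far-L): Shop 1 can switch to Left (2 → 17). Not NE.
(The remaining 3 profiles each have a profitable deviation by the same check.)

(Left, Center)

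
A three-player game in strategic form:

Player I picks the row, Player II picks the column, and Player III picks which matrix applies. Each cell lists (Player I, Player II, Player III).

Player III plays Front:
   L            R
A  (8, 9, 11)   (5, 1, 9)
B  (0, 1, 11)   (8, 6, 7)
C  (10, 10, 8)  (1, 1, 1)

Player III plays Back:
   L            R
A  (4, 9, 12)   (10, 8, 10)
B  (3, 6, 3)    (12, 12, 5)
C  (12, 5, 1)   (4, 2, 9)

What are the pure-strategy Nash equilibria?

Pure-strategy Nash equilibria: (B, R, Front), (C, L, Front)

Player I against (L, Front): payoffs 8, 0, 10 → best response C.
Player I against (L, Back): payoffs 4, 3, 12 → best response C.
Player I against (R, Front): payoffs 5, 8, 1 → best response B.
Player I against (R, Back): payoffs 10, 12, 4 → best response B.
Player II against (A, Front): payoffs 9, 1 → best response L.
Player II against (A, Back): payoffs 9, 8 → best response L.
Player II against (B, Front): payoffs 1, 6 → best response R.
Player II against (B, Back): payoffs 6, 12 → best response R.
Player II against (C, Front): payoffs 10, 1 → best response L.
Player II against (C, Back): payoffs 5, 2 → best response L.
Player III against (A, L): payoffs 11, 12 → best response Back.
Player III against (A, R): payoffs 9, 10 → best response Back.
Player III against (B, L): payoffs 11, 3 → best response Front.
Player III against (B, R): payoffs 7, 5 → best response Front.
Player III against (C, L): payoffs 8, 1 → best response Front.
Player III against (C, R): payoffs 1, 9 → best response Back.
Mutual best responses: (B, R, Front); (C, L, Front).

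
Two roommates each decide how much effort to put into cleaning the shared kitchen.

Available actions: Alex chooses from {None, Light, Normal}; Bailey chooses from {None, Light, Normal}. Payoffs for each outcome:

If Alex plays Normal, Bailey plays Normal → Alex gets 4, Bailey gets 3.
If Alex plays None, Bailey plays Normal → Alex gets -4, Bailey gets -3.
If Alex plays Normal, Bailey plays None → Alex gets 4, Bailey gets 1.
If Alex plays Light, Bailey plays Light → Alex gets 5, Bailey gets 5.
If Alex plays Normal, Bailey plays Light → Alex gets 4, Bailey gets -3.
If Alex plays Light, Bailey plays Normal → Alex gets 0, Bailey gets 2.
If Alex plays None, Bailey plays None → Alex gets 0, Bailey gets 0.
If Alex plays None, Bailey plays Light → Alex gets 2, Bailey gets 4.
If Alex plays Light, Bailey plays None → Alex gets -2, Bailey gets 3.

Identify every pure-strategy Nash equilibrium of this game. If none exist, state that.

Alex against None: payoffs 0, -2, 4 → best response Normal.
Alex against Light: payoffs 2, 5, 4 → best response Light.
Alex against Normal: payoffs -4, 0, 4 → best response Normal.
Bailey against None: payoffs 0, 4, -3 → best response Light.
Bailey against Light: payoffs 3, 5, 2 → best response Light.
Bailey against Normal: payoffs 1, -3, 3 → best response Normal.
Mutual best responses: (Light, Light); (Normal, Normal).

(Light, Light) and (Normal, Normal)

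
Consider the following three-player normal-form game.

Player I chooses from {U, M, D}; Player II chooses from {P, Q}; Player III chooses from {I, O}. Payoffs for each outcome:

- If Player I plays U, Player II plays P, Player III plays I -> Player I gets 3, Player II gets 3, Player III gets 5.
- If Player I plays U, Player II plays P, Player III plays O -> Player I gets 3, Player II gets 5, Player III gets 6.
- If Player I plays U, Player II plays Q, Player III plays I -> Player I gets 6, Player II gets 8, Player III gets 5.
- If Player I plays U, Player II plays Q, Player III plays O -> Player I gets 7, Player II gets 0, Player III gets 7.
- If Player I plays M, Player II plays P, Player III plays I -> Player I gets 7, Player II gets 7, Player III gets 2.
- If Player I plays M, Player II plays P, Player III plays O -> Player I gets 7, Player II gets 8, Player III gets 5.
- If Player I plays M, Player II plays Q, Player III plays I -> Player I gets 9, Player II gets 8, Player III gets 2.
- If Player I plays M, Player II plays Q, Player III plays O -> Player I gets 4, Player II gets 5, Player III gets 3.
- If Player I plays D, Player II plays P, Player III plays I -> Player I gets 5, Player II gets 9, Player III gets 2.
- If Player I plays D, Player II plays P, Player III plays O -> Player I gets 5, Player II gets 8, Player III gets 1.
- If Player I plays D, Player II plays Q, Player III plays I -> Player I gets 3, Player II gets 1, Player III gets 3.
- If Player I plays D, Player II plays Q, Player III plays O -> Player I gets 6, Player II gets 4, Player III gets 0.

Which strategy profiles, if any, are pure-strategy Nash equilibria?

Player I against (P, I): payoffs 3, 7, 5 → best response M.
Player I against (P, O): payoffs 3, 7, 5 → best response M.
Player I against (Q, I): payoffs 6, 9, 3 → best response M.
Player I against (Q, O): payoffs 7, 4, 6 → best response U.
Player II against (U, I): payoffs 3, 8 → best response Q.
Player II against (U, O): payoffs 5, 0 → best response P.
Player II against (M, I): payoffs 7, 8 → best response Q.
Player II against (M, O): payoffs 8, 5 → best response P.
Player II against (D, I): payoffs 9, 1 → best response P.
Player II against (D, O): payoffs 8, 4 → best response P.
Player III against (U, P): payoffs 5, 6 → best response O.
Player III against (U, Q): payoffs 5, 7 → best response O.
Player III against (M, P): payoffs 2, 5 → best response O.
Player III against (M, Q): payoffs 2, 3 → best response O.
Player III against (D, P): payoffs 2, 1 → best response I.
Player III against (D, Q): payoffs 3, 0 → best response I.
Mutual best responses: (M, P, O).

The unique pure-strategy Nash equilibrium is (M, P, O).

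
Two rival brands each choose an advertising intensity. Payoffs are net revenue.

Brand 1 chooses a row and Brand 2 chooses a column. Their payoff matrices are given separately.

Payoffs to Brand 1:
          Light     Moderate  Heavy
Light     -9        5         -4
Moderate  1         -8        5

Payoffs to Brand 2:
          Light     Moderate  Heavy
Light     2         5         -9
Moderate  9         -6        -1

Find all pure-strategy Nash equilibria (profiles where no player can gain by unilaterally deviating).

Brand 1 against Light: payoffs -9, 1 → best response Moderate.
Brand 1 against Moderate: payoffs 5, -8 → best response Light.
Brand 1 against Heavy: payoffs -4, 5 → best response Moderate.
Brand 2 against Light: payoffs 2, 5, -9 → best response Moderate.
Brand 2 against Moderate: payoffs 9, -6, -1 → best response Light.
Mutual best responses: (Light, Moderate); (Moderate, Light).

(Light, Moderate) and (Moderate, Light)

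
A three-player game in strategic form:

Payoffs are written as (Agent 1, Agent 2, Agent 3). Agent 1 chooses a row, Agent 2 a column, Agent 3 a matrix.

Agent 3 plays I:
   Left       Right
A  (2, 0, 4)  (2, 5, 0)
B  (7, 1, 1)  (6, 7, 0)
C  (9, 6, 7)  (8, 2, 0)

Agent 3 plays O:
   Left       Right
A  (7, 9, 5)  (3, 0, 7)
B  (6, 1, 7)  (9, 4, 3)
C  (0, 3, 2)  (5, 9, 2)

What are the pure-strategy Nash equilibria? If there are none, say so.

Agent 1 against (Left, I): payoffs 2, 7, 9 → best response C.
Agent 1 against (Left, O): payoffs 7, 6, 0 → best response A.
Agent 1 against (Right, I): payoffs 2, 6, 8 → best response C.
Agent 1 against (Right, O): payoffs 3, 9, 5 → best response B.
Agent 2 against (A, I): payoffs 0, 5 → best response Right.
Agent 2 against (A, O): payoffs 9, 0 → best response Left.
Agent 2 against (B, I): payoffs 1, 7 → best response Right.
Agent 2 against (B, O): payoffs 1, 4 → best response Right.
Agent 2 against (C, I): payoffs 6, 2 → best response Left.
Agent 2 against (C, O): payoffs 3, 9 → best response Right.
Agent 3 against (A, Left): payoffs 4, 5 → best response O.
Agent 3 against (A, Right): payoffs 0, 7 → best response O.
Agent 3 against (B, Left): payoffs 1, 7 → best response O.
Agent 3 against (B, Right): payoffs 0, 3 → best response O.
Agent 3 against (C, Left): payoffs 7, 2 → best response I.
Agent 3 against (C, Right): payoffs 0, 2 → best response O.
Mutual best responses: (A, Left, O); (B, Right, O); (C, Left, I).

The pure Nash equilibria are (A, Left, O), (B, Right, O), (C, Left, I).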